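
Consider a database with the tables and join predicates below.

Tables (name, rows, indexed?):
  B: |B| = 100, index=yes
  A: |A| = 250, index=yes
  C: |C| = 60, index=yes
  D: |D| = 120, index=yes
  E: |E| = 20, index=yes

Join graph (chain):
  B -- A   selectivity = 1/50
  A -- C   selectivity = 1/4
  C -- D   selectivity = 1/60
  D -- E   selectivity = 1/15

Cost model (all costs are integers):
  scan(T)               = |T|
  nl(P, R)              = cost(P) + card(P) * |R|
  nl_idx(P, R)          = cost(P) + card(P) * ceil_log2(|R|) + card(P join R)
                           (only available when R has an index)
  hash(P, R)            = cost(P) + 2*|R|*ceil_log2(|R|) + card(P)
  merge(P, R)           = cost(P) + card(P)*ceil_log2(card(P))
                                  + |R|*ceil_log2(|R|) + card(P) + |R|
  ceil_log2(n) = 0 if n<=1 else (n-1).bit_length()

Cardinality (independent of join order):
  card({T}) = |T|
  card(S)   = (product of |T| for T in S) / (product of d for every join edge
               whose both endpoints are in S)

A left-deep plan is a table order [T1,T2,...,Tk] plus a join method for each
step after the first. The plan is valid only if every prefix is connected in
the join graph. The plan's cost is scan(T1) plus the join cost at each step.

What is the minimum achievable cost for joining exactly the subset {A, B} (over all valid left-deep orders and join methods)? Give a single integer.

1400

Selinger DP over subsets of {A,B}:
  {B}: scan cost=100, card=100
  {A}: scan cost=250, card=250
  {AB}: card=500; try (A,nl_idx)→1400, (B,hash)→1900, (B,nl_idx)→2500, (A,merge)→3150, (B,merge)→3300, (A,hash)→4200 …(+2); best=1400 via (A,nl_idx)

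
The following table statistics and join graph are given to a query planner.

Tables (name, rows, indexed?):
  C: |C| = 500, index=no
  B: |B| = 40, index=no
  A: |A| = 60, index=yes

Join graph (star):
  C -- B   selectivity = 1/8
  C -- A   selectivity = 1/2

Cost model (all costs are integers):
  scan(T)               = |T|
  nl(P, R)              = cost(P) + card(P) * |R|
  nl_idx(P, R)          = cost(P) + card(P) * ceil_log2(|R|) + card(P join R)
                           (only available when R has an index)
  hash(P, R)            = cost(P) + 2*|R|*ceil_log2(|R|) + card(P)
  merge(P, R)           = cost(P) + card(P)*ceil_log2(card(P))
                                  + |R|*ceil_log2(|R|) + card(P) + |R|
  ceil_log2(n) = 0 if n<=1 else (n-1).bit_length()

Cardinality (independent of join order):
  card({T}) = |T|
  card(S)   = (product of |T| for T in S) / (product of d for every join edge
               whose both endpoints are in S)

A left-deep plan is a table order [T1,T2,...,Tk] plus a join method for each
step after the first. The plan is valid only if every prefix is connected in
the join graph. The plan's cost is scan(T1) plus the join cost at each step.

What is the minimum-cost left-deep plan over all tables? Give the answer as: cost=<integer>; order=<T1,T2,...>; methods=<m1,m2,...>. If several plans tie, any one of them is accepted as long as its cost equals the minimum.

cost=4700; order=C,B,A; methods=hash,hash

Selinger DP (subsets sized 1..n):
  {C}: scan cost=500, card=500
  {B}: scan cost=40, card=40
  {A}: scan cost=60, card=60
  {BC}: card=2500; try (B,hash)→1480, (C,merge)→5320, (B,merge)→5780, (C,hash)→9080, (C,nl)→20040, (B,nl)→20500; best=1480 via (B,hash)
  {AC}: card=15000; try (A,hash)→1720, (C,merge)→5480, (A,merge)→5920, (C,hash)→9120, (A,nl_idx)→18500, (C,nl)→30060 …(+1); best=1720 via (A,hash)
  {ABC}: card=75000; try (A,hash)→4700, (B,hash)→17200, (A,merge)→34400, (A,nl_idx)→91480, (A,nl)→151480, (B,merge)→227000 …(+1); best=4700 via (A,hash)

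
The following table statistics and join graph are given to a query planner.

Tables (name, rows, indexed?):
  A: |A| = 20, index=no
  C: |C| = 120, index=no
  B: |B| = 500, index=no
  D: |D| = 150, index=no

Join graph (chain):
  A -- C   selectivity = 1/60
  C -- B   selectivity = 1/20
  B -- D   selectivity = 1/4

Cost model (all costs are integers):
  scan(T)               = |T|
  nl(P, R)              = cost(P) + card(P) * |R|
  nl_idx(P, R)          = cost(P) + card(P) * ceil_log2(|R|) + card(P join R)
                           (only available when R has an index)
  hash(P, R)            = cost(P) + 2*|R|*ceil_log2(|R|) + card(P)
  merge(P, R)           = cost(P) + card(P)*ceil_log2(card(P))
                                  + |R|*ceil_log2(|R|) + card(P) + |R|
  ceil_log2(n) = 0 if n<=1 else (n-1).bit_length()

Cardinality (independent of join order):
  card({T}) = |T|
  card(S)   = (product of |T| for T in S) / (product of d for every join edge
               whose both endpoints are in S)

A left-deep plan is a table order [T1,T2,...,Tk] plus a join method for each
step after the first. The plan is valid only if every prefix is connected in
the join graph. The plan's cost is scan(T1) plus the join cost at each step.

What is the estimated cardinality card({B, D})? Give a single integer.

Tables in S: B(500), D(150)
Edges inside S: B-D(d=4)
numerator = 500 * 150 = 75000
denominator = 4 = 4
card(S) = 75000 / 4 = 18750

18750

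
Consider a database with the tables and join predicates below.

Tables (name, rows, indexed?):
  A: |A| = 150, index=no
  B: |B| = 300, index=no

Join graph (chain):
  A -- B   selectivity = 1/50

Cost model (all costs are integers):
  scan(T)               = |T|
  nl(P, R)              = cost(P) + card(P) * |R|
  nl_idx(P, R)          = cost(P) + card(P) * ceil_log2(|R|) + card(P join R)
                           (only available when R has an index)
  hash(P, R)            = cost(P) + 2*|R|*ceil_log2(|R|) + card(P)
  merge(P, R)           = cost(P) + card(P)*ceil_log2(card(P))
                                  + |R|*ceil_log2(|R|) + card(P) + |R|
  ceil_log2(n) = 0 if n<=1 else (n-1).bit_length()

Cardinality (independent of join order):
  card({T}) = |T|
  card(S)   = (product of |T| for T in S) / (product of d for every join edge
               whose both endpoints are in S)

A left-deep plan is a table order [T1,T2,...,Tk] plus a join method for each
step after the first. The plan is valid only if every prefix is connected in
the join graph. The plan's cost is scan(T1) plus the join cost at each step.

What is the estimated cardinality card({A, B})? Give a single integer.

Tables in S: A(150), B(300)
Edges inside S: A-B(d=50)
numerator = 150 * 300 = 45000
denominator = 50 = 50
card(S) = 45000 / 50 = 900

900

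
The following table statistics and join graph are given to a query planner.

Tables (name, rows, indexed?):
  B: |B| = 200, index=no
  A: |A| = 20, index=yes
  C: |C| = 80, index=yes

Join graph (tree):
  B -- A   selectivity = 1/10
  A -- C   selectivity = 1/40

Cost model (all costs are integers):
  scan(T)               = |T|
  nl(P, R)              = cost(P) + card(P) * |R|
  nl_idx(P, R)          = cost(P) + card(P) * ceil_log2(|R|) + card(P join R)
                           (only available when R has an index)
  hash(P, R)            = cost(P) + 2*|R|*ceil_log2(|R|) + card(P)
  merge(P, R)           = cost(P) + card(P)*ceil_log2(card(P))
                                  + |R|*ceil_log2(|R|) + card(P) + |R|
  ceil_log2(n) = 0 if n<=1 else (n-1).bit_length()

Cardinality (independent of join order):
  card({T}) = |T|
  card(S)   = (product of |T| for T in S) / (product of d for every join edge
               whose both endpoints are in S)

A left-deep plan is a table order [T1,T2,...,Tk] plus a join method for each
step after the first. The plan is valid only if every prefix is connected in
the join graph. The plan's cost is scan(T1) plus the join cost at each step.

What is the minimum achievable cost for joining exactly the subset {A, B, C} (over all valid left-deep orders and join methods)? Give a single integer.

2120

Selinger DP over subsets of {A,B,C}:
  {B}: scan cost=200, card=200
  {A}: scan cost=20, card=20
  {C}: scan cost=80, card=80
  {AB}: card=400; try (A,hash)→600, (A,nl_idx)→1600, (B,merge)→1940, (A,merge)→2120, (B,hash)→3240, (B,nl)→4020 …(+1); best=600 via (A,hash)
  {AC}: card=40; try (C,nl_idx)→200, (A,hash)→360, (A,nl_idx)→520, (C,merge)→780, (A,merge)→840, (C,hash)→1160 …(+2); best=200 via (C,nl_idx)
  {ABC}: card=800; try (C,hash)→2120, (B,merge)→2280, (B,hash)→3440, (C,nl_idx)→4200, (C,merge)→5240, (B,nl)→8200 …(+1); best=2120 via (C,hash)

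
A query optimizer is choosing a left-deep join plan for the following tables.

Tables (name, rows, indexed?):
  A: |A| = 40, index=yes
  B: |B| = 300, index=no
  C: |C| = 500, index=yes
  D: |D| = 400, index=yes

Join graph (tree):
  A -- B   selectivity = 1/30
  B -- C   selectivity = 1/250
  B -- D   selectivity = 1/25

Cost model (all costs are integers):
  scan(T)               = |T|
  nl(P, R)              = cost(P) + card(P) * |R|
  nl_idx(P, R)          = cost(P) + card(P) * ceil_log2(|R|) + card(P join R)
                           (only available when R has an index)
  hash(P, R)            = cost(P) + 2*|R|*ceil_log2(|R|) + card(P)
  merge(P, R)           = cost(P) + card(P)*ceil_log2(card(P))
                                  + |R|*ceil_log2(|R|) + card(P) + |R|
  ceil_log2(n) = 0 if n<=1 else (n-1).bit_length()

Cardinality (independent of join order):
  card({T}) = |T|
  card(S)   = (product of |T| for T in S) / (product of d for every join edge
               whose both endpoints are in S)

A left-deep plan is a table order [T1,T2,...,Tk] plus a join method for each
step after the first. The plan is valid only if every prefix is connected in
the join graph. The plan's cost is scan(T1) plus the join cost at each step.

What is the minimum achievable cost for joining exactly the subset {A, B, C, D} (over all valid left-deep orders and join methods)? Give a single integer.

12680

Selinger DP over subsets of {A,B,C,D}:
  {A}: scan cost=40, card=40
  {B}: scan cost=300, card=300
  {C}: scan cost=500, card=500
  {D}: scan cost=400, card=400
  {AB}: card=400; try (A,hash)→1080, (A,nl_idx)→2500, (B,merge)→3320, (A,merge)→3580, (B,hash)→5480, (B,nl)→12040 …(+1); best=1080 via (A,hash)
  {BC}: card=600; try (C,nl_idx)→3600, (B,hash)→6400, (C,merge)→8300, (B,merge)→8500, (C,hash)→9600, (C,nl)→150300 …(+1); best=3600 via (C,nl_idx)
  {BD}: card=4800; try (B,hash)→6200, (D,merge)→7300, (B,merge)→7400, (D,hash)→7800, (D,nl_idx)→7800, (D,nl)→120300 …(+1); best=6200 via (B,hash)
  {ABC}: card=800; try (A,hash)→4680, (C,nl_idx)→5480, (A,nl_idx)→8000, (C,merge)→10080, (C,hash)→10480, (A,merge)→10480 …(+2); best=4680 via (A,hash)
  {ABD}: card=6400; try (D,hash)→8680, (D,merge)→9080, (D,nl_idx)→11080, (A,hash)→11480, (A,nl_idx)→41400, (A,merge)→73680 …(+2); best=8680 via (D,hash)
  {BCD}: card=9600; try (D,hash)→11400, (D,merge)→14200, (D,nl_idx)→18600, (C,hash)→20000, (C,nl_idx)→59000, (C,merge)→78400 …(+2); best=11400 via (D,hash)
  {ABCD}: card=12800; try (D,hash)→12680, (D,merge)→17480, (A,hash)→21480, (C,hash)→24080, (D,nl_idx)→24680, (C,nl_idx)→79080 …(+6); best=12680 via (D,hash)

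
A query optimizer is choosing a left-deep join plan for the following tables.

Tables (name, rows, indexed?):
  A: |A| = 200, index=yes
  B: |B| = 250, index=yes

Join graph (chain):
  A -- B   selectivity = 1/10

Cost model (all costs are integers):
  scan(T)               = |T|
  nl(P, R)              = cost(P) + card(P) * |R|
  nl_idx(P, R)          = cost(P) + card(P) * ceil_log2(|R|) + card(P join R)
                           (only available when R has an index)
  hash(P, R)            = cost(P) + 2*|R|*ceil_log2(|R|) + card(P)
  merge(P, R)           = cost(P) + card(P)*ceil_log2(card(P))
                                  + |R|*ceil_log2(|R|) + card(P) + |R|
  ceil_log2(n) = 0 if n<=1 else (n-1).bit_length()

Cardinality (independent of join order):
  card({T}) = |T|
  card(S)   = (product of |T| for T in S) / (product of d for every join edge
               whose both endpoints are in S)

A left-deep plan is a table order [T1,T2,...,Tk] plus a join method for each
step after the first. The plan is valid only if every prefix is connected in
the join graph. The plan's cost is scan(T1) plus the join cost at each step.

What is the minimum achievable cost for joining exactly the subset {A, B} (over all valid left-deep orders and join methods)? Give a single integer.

Selinger DP over subsets of {A,B}:
  {A}: scan cost=200, card=200
  {B}: scan cost=250, card=250
  {AB}: card=5000; try (A,hash)→3700, (B,merge)→4250, (A,merge)→4300, (B,hash)→4400, (B,nl_idx)→6800, (A,nl_idx)→7250 …(+2); best=3700 via (A,hash)

3700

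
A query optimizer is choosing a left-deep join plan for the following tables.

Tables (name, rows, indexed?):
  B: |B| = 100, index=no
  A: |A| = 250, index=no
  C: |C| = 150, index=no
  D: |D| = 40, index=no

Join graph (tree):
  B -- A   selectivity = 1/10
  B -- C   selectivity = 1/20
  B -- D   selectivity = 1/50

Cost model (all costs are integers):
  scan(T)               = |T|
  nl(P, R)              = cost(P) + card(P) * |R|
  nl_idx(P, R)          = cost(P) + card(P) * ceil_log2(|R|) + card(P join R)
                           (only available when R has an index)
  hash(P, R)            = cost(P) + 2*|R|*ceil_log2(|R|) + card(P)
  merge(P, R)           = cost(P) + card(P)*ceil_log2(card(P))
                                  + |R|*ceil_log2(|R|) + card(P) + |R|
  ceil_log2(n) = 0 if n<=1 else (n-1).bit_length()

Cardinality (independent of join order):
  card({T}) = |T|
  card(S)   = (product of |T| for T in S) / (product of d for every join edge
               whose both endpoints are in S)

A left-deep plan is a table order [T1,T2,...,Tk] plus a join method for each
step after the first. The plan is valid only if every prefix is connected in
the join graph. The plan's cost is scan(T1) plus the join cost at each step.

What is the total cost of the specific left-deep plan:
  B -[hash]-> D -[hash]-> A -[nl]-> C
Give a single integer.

step 1: scan B: cost=100, card=100
step 2: join D via hash
    card(P join D) = 100*40/(50) = 80
    cost = 100 + 2*40*6 + 100 = 680
step 3: join A via hash
    card(P join A) = 80*250/(10) = 2000
    cost = 680 + 2*250*8 + 80 = 4760
step 4: join C via nl
    card(P join C) = 2000*150/(20) = 15000
    cost = 4760 + 2000*150 = 304760

304760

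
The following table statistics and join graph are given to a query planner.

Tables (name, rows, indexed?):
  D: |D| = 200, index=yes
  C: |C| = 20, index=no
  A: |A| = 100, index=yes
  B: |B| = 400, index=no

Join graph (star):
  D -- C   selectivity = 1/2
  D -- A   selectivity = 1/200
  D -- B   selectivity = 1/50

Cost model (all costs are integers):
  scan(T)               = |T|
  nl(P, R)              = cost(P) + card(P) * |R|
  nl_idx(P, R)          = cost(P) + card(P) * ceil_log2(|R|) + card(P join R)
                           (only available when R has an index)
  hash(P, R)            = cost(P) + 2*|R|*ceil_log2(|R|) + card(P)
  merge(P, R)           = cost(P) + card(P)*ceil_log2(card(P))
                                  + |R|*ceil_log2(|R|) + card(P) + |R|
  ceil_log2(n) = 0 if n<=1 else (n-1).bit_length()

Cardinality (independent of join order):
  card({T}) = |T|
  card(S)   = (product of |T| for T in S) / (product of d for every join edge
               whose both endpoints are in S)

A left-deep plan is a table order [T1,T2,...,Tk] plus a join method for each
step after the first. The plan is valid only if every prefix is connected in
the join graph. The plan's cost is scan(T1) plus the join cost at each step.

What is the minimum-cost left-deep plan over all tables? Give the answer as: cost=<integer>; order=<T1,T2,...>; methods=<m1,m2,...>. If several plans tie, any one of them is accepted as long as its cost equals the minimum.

Selinger DP (subsets sized 1..n):
  {D}: scan cost=200, card=200
  {C}: scan cost=20, card=20
  {A}: scan cost=100, card=100
  {B}: scan cost=400, card=400
  {CD}: card=2000; try (C,hash)→600, (D,merge)→1940, (C,merge)→2120, (D,nl_idx)→2180, (D,hash)→3240, (D,nl)→4020 …(+1); best=600 via (C,hash)
  {AD}: card=100; try (D,nl_idx)→1000, (A,nl_idx)→1700, (A,hash)→1800, (D,merge)→2700, (A,merge)→2800, (D,hash)→3400 …(+2); best=1000 via (D,nl_idx)
  {BD}: card=1600; try (D,hash)→4000, (D,nl_idx)→5200, (B,merge)→6000, (D,merge)→6200, (B,hash)→7600, (B,nl)→80200 …(+1); best=4000 via (D,hash)
  {ACD}: card=1000; try (C,hash)→1300, (C,merge)→1920, (C,nl)→3000, (A,hash)→4000, (A,nl_idx)→15600, (A,merge)→25400 …(+1); best=1300 via (C,hash)
  {BCD}: card=16000; try (C,hash)→5800, (B,hash)→9800, (C,merge)→23320, (B,merge)→28600, (C,nl)→36000, (B,nl)→800600; best=5800 via (C,hash)
  {ABD}: card=800; try (B,merge)→5800, (A,hash)→7000, (B,hash)→8300, (A,nl_idx)→16000, (A,merge)→24000, (B,nl)→41000 …(+1); best=5800 via (B,merge)
  {ABCD}: card=8000; try (C,hash)→6800, (B,hash)→9500, (C,merge)→14720, (B,merge)→16300, (C,nl)→21800, (A,hash)→23200 …(+4); best=6800 via (C,hash)

cost=6800; order=A,D,B,C; methods=nl_idx,merge,hash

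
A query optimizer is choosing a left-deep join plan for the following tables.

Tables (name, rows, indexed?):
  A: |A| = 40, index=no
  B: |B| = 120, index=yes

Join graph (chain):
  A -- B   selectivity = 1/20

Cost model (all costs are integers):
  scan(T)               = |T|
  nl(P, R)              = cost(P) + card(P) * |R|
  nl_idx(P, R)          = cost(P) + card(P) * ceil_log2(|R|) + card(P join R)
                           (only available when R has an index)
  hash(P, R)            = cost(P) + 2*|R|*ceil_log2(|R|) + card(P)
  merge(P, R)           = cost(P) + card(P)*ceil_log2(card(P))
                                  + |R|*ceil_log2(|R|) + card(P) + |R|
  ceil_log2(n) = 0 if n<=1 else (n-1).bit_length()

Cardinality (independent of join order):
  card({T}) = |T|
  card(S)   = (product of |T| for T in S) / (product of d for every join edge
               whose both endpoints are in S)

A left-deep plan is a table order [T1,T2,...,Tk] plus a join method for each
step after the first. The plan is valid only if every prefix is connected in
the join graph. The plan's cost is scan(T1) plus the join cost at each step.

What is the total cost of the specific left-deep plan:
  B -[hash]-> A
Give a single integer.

720

step 1: scan B: cost=120, card=120
step 2: join A via hash
    card(P join A) = 120*40/(20) = 240
    cost = 120 + 2*40*6 + 120 = 720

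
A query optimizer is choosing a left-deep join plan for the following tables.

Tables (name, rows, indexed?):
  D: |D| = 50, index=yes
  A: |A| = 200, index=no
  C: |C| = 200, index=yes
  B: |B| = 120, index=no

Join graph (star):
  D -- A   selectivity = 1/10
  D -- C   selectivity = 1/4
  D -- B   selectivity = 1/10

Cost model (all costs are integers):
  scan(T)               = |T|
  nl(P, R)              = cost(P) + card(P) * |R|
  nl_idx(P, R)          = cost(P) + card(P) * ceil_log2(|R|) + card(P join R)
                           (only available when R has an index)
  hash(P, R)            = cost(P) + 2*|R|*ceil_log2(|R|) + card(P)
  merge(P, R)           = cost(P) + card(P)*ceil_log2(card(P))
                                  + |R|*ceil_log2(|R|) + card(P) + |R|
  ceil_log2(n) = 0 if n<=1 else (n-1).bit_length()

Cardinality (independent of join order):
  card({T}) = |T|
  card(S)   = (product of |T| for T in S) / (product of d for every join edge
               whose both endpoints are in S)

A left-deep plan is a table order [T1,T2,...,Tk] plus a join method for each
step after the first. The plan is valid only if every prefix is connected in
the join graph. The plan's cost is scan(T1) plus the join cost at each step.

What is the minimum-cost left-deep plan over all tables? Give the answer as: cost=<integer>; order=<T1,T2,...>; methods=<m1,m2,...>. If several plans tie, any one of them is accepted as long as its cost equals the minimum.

Selinger DP (subsets sized 1..n):
  {D}: scan cost=50, card=50
  {A}: scan cost=200, card=200
  {C}: scan cost=200, card=200
  {B}: scan cost=120, card=120
  {AD}: card=1000; try (D,hash)→1000, (A,merge)→2200, (D,merge)→2350, (D,nl_idx)→2400, (A,hash)→3300, (A,nl)→10050 …(+1); best=1000 via (D,hash)
  {CD}: card=2500; try (D,hash)→1000, (C,merge)→2200, (D,merge)→2350, (C,nl_idx)→2950, (C,hash)→3300, (D,nl_idx)→3900 …(+2); best=1000 via (D,hash)
  {BD}: card=600; try (D,hash)→840, (B,merge)→1360, (D,merge)→1430, (D,nl_idx)→1440, (B,hash)→1780, (B,nl)→6050 …(+1); best=840 via (D,hash)
  {ACD}: card=50000; try (C,hash)→5200, (A,hash)→6700, (C,merge)→13800, (A,merge)→35300, (C,nl_idx)→59000, (C,nl)→201000 …(+1); best=5200 via (C,hash)
  {ABD}: card=12000; try (B,hash)→3680, (A,hash)→4640, (A,merge)→9240, (B,merge)→12960, (A,nl)→120840, (B,nl)→121000; best=3680 via (B,hash)
  {BCD}: card=30000; try (C,hash)→4640, (B,hash)→5180, (C,merge)→9240, (B,merge)→34460, (C,nl_idx)→35640, (C,nl)→120840 …(+1); best=4640 via (C,hash)
  {ABCD}: card=600000; try (C,hash)→18880, (A,hash)→37840, (B,hash)→56880, (C,merge)→185480, (A,merge)→486440, (C,nl_idx)→699680 …(+4); best=18880 via (C,hash)

cost=18880; order=A,D,B,C; methods=hash,hash,hash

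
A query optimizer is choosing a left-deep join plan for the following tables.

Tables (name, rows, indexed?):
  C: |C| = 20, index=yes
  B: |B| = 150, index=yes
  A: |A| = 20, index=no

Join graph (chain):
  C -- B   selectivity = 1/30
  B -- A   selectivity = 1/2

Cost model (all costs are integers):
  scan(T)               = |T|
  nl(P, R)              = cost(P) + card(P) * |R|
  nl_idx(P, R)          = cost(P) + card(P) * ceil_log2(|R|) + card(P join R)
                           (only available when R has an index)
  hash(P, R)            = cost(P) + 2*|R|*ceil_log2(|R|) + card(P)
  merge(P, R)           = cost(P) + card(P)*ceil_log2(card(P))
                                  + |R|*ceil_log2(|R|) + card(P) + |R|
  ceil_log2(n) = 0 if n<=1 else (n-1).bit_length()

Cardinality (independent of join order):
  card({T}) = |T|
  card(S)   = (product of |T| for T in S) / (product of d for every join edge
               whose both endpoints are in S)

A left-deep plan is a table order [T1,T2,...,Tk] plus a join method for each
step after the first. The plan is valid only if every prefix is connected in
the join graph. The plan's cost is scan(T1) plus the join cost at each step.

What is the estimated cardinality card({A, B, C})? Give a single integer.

1000

Tables in S: A(20), B(150), C(20)
Edges inside S: C-B(d=30), B-A(d=2)
numerator = 20 * 150 * 20 = 60000
denominator = 30 * 2 = 60
card(S) = 60000 / 60 = 1000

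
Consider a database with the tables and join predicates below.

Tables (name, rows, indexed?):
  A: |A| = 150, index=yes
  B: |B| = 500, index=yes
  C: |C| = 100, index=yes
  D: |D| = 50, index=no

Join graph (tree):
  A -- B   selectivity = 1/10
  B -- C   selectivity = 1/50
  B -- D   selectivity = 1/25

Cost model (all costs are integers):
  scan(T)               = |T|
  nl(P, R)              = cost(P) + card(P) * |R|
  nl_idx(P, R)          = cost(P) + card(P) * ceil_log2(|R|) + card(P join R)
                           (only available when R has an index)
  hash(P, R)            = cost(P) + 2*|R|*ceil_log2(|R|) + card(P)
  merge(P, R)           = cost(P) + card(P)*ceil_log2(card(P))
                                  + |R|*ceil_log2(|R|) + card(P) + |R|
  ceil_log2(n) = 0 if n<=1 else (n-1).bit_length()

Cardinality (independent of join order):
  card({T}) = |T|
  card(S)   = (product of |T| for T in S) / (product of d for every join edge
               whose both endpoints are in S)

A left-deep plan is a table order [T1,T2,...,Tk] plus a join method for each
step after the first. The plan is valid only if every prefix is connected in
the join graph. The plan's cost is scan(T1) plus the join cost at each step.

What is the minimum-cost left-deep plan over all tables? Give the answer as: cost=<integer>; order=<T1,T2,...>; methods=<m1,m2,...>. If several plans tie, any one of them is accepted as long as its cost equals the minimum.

cost=8000; order=C,B,D,A; methods=nl_idx,hash,hash

Selinger DP (subsets sized 1..n):
  {A}: scan cost=150, card=150
  {B}: scan cost=500, card=500
  {C}: scan cost=100, card=100
  {D}: scan cost=50, card=50
  {AB}: card=7500; try (A,hash)→3400, (B,merge)→6500, (A,merge)→6850, (B,nl_idx)→9000, (B,hash)→9300, (A,nl_idx)→12000 …(+2); best=3400 via (A,hash)
  {BC}: card=1000; try (B,nl_idx)→2000, (C,hash)→2400, (C,nl_idx)→5000, (B,merge)→5900, (C,merge)→6300, (B,hash)→9200 …(+2); best=2000 via (B,nl_idx)
  {BD}: card=1000; try (B,nl_idx)→1500, (D,hash)→1600, (B,merge)→5400, (D,merge)→5850, (B,hash)→9100, (B,nl)→25050 …(+1); best=1500 via (B,nl_idx)
  {ABC}: card=15000; try (A,hash)→5400, (C,hash)→12300, (A,merge)→14350, (A,nl_idx)→25000, (C,nl_idx)→70900, (C,merge)→109200 …(+2); best=5400 via (A,hash)
  {ABD}: card=15000; try (A,hash)→4900, (D,hash)→11500, (A,merge)→13850, (A,nl_idx)→24500, (D,merge)→108750, (A,nl)→151500 …(+1); best=4900 via (A,hash)
  {BCD}: card=2000; try (D,hash)→3600, (C,hash)→3900, (C,nl_idx)→10500, (C,merge)→13300, (D,merge)→13350, (D,nl)→52000 …(+1); best=3600 via (D,hash)
  {ABCD}: card=30000; try (A,hash)→8000, (D,hash)→21000, (C,hash)→21300, (A,merge)→28950, (A,nl_idx)→49600, (C,nl_idx)→139900 …(+5); best=8000 via (A,hash)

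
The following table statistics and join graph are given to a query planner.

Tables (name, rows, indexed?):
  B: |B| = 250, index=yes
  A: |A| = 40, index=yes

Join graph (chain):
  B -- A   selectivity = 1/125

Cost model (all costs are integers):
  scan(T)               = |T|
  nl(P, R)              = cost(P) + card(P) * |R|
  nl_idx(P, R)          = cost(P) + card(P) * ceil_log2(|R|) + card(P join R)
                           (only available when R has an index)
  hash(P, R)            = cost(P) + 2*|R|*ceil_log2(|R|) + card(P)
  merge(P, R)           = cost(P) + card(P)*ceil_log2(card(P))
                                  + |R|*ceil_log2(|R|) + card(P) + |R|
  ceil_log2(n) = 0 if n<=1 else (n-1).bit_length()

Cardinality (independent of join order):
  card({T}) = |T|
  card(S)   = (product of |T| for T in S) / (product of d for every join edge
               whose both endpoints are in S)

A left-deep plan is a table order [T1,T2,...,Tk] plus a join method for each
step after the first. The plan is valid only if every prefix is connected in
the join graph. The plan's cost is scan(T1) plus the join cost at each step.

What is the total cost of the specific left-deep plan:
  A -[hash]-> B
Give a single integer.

step 1: scan A: cost=40, card=40
step 2: join B via hash
    card(P join B) = 40*250/(125) = 80
    cost = 40 + 2*250*8 + 40 = 4080

4080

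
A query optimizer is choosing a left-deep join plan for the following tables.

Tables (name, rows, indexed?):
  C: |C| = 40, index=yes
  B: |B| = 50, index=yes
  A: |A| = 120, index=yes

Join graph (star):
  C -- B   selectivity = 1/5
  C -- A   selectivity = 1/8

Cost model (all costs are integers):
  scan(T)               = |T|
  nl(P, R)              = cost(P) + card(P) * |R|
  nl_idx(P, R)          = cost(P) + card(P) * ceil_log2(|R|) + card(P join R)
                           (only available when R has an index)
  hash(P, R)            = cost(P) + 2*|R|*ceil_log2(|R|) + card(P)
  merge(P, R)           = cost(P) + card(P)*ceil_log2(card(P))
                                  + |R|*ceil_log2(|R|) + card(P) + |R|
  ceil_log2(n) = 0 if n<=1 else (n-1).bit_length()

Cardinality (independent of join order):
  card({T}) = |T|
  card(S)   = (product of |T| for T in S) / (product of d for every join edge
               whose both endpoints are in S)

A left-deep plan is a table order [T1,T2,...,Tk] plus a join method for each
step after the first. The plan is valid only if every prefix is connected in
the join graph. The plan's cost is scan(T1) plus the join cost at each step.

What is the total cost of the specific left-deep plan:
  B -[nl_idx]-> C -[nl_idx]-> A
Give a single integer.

9550

step 1: scan B: cost=50, card=50
step 2: join C via nl_idx
    card(P join C) = 50*40/(5) = 400
    cost = 50 + 50*6 + 400 = 750
step 3: join A via nl_idx
    card(P join A) = 400*120/(8) = 6000
    cost = 750 + 400*7 + 6000 = 9550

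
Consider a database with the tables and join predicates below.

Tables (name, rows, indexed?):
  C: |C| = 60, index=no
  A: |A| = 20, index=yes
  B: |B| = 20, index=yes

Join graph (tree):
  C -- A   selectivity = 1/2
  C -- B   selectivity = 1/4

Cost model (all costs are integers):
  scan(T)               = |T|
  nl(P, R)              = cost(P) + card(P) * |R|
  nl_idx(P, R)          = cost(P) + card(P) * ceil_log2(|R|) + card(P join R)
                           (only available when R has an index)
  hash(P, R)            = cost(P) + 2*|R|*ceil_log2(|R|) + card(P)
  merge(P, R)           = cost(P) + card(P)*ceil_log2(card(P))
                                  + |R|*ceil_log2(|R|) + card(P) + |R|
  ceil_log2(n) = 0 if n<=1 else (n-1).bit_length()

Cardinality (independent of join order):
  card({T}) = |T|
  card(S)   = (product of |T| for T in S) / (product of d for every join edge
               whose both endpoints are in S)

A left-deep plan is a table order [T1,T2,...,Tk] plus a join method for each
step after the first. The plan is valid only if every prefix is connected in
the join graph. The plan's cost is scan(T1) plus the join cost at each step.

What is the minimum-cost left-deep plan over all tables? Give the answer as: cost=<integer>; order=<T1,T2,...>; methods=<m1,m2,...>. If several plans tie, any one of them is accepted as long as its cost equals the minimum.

Selinger DP (subsets sized 1..n):
  {C}: scan cost=60, card=60
  {A}: scan cost=20, card=20
  {B}: scan cost=20, card=20
  {AC}: card=600; try (A,hash)→320, (C,merge)→560, (A,merge)→600, (C,hash)→760, (A,nl_idx)→960, (C,nl)→1220 …(+1); best=320 via (A,hash)
  {BC}: card=300; try (B,hash)→320, (C,merge)→560, (B,merge)→600, (B,nl_idx)→660, (C,hash)→760, (C,nl)→1220 …(+1); best=320 via (B,hash)
  {ABC}: card=3000; try (A,hash)→820, (B,hash)→1120, (A,merge)→3440, (A,nl_idx)→4820, (B,nl_idx)→6320, (A,nl)→6320 …(+2); best=820 via (A,hash)

cost=820; order=C,B,A; methods=hash,hash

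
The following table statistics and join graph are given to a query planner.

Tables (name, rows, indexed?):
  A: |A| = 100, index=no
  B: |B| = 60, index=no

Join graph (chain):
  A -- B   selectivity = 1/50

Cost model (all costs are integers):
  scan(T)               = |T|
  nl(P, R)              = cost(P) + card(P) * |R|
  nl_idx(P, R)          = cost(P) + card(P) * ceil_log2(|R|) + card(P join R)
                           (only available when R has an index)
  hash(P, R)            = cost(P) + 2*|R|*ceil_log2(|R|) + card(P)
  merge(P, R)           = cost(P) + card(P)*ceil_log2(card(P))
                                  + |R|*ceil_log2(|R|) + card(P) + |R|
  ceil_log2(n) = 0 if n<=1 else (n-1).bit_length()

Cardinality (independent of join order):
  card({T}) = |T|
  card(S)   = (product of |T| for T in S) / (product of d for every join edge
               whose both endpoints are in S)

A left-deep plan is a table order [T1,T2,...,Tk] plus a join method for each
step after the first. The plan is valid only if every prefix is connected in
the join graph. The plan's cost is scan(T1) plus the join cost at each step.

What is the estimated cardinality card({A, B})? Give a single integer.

Tables in S: A(100), B(60)
Edges inside S: A-B(d=50)
numerator = 100 * 60 = 6000
denominator = 50 = 50
card(S) = 6000 / 50 = 120

120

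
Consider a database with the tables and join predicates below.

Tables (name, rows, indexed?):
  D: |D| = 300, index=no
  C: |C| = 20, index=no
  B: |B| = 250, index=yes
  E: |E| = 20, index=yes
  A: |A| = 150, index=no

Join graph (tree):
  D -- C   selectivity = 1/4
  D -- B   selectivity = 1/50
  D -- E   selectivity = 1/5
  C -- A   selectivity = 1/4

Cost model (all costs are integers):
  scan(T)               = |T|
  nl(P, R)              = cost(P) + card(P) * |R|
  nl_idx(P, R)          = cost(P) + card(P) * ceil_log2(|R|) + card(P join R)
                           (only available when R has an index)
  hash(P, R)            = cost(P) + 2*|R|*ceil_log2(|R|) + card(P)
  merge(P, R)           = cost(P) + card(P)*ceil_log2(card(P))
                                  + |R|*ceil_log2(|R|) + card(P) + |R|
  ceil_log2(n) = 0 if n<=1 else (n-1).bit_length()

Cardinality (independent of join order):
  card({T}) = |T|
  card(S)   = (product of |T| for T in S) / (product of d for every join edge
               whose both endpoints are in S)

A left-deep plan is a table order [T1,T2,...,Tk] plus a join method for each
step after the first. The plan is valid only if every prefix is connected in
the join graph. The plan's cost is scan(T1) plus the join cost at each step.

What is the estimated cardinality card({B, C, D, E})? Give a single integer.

30000

Tables in S: B(250), C(20), D(300), E(20)
Edges inside S: D-C(d=4), D-B(d=50), D-E(d=5)
numerator = 250 * 20 * 300 * 20 = 30000000
denominator = 4 * 50 * 5 = 1000
card(S) = 30000000 / 1000 = 30000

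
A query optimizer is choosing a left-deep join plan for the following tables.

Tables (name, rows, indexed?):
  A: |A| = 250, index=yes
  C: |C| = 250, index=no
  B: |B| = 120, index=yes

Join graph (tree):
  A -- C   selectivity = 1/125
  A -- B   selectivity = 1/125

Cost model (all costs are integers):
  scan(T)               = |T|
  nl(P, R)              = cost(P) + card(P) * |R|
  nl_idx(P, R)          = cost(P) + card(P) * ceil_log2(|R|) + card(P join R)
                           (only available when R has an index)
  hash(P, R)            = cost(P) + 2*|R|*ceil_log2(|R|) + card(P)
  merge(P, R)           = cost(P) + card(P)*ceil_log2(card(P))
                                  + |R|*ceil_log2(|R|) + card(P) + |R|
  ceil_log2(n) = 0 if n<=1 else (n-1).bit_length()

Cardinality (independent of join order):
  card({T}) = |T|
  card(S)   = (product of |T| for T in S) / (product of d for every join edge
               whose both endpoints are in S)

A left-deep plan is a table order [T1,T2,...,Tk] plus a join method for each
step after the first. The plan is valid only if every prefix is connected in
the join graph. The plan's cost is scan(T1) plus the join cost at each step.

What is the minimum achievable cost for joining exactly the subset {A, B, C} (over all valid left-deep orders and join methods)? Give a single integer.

Selinger DP over subsets of {A,B,C}:
  {A}: scan cost=250, card=250
  {C}: scan cost=250, card=250
  {B}: scan cost=120, card=120
  {AC}: card=500; try (A,nl_idx)→2750, (C,hash)→4500, (A,hash)→4500, (C,merge)→4750, (A,merge)→4750, (C,nl)→62750 …(+1); best=2750 via (A,nl_idx)
  {AB}: card=240; try (A,nl_idx)→1320, (B,hash)→2180, (B,nl_idx)→2240, (A,merge)→3330, (B,merge)→3460, (A,hash)→4240 …(+2); best=1320 via (A,nl_idx)
  {ABC}: card=480; try (B,hash)→4930, (C,hash)→5560, (C,merge)→5730, (B,nl_idx)→6730, (B,merge)→8710, (C,nl)→61320 …(+1); best=4930 via (B,hash)

4930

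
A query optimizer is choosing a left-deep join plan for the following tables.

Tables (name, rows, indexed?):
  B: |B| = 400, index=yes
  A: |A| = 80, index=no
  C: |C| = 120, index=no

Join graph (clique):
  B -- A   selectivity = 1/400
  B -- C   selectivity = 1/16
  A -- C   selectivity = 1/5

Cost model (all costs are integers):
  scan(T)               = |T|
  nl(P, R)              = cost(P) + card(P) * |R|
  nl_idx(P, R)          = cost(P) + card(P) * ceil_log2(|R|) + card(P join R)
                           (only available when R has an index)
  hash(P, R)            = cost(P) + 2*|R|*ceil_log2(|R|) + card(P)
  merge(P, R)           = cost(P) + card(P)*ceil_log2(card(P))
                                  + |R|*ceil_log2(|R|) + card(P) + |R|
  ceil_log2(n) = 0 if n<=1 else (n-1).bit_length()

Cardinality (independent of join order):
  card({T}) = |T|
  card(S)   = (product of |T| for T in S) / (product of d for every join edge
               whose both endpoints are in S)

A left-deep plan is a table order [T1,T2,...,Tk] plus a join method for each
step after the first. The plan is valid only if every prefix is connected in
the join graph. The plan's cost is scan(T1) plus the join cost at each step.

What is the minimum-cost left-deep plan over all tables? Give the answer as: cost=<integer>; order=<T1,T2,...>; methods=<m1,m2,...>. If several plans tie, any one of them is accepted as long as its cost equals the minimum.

cost=2480; order=A,B,C; methods=nl_idx,merge

Selinger DP (subsets sized 1..n):
  {B}: scan cost=400, card=400
  {A}: scan cost=80, card=80
  {C}: scan cost=120, card=120
  {AB}: card=80; try (B,nl_idx)→880, (A,hash)→1920, (B,merge)→4720, (A,merge)→5040, (B,hash)→7360, (B,nl)→32080 …(+1); best=880 via (B,nl_idx)
  {BC}: card=3000; try (C,hash)→2480, (B,nl_idx)→4200, (B,merge)→5080, (C,merge)→5360, (B,hash)→7440, (B,nl)→48120 …(+1); best=2480 via (C,hash)
  {AC}: card=1920; try (A,hash)→1360, (C,merge)→1680, (A,merge)→1720, (C,hash)→1840, (C,nl)→9680, (A,nl)→9720; best=1360 via (A,hash)
  {ABC}: card=120; try (C,merge)→2480, (C,hash)→2640, (A,hash)→6600, (C,nl)→10480, (B,hash)→10480, (B,nl_idx)→18760 …(+4); best=2480 via (C,merge)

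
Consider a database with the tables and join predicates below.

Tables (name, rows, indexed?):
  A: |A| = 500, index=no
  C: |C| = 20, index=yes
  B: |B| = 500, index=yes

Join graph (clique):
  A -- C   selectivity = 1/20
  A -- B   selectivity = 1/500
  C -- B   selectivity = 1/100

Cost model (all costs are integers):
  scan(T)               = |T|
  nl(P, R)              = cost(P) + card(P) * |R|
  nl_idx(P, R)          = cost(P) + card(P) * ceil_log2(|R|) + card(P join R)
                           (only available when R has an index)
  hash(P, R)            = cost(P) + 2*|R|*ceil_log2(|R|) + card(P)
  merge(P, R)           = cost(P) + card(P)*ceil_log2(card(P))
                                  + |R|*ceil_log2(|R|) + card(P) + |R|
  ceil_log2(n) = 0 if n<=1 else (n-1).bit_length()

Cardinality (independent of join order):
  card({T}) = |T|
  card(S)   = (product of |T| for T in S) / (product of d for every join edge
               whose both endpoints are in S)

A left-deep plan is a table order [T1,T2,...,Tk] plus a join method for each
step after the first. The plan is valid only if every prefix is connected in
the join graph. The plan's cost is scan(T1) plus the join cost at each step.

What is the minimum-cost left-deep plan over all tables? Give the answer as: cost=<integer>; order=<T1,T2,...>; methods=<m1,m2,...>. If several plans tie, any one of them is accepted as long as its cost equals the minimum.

cost=5705; order=A,C,B; methods=hash,nl_idx

Selinger DP (subsets sized 1..n):
  {A}: scan cost=500, card=500
  {C}: scan cost=20, card=20
  {B}: scan cost=500, card=500
  {AC}: card=500; try (C,hash)→1200, (C,nl_idx)→3500, (A,merge)→5140, (C,merge)→5620, (A,hash)→9040, (A,nl)→10020 …(+1); best=1200 via (C,hash)
  {AB}: card=500; try (B,nl_idx)→5500, (B,hash)→10000, (A,hash)→10000, (B,merge)→10500, (A,merge)→10500, (B,nl)→250500 …(+1); best=5500 via (B,nl_idx)
  {BC}: card=100; try (B,nl_idx)→300, (C,hash)→1200, (C,nl_idx)→3100, (B,merge)→5140, (C,merge)→5620, (B,hash)→9040 …(+2); best=300 via (B,nl_idx)
  {ABC}: card=5; try (B,nl_idx)→5705, (A,merge)→6100, (C,hash)→6200, (C,nl_idx)→8005, (A,hash)→9400, (C,merge)→10620 …(+5); best=5705 via (B,nl_idx)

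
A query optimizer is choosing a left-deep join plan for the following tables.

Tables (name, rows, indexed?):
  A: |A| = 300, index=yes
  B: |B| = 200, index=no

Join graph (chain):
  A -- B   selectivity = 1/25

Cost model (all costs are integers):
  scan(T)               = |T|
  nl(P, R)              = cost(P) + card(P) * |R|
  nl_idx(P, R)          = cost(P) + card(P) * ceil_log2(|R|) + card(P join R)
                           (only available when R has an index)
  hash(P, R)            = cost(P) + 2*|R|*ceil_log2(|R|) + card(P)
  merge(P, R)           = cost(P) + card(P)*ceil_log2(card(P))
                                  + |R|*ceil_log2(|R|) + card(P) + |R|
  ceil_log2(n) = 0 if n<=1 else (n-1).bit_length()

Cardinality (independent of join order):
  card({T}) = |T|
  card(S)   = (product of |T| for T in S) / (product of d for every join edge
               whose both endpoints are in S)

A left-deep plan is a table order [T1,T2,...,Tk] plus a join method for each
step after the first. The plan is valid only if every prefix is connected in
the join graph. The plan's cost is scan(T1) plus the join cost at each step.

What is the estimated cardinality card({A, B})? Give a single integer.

Tables in S: A(300), B(200)
Edges inside S: A-B(d=25)
numerator = 300 * 200 = 60000
denominator = 25 = 25
card(S) = 60000 / 25 = 2400

2400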